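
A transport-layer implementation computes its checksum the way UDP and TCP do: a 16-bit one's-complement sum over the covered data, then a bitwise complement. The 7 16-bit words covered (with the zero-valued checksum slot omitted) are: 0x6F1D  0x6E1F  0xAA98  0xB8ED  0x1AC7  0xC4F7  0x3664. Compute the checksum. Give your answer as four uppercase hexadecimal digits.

A919

One's-complement addition (fold any carry out of bit 15 back into bit 0):
  0x6F1D + 0x6E1F = 0x0DD3C
  0xDD3C + 0xAA98 = 0x187D4 → wrap carry → 0x87D5
  0x87D5 + 0xB8ED = 0x140C2 → wrap carry → 0x40C3
  0x40C3 + 0x1AC7 = 0x05B8A
  0x5B8A + 0xC4F7 = 0x12081 → wrap carry → 0x2082
  0x2082 + 0x3664 = 0x056E6
One's-complement sum = 0x56E6.
Checksum = ~0x56E6 & 0xFFFF = 0xA919.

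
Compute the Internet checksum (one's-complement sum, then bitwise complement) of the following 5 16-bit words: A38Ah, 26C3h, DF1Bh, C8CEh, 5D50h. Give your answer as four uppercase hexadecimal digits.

3077

One's-complement addition (fold any carry out of bit 15 back into bit 0):
  0xA38A + 0x26C3 = 0x0CA4D
  0xCA4D + 0xDF1B = 0x1A968 → wrap carry → 0xA969
  0xA969 + 0xC8CE = 0x17237 → wrap carry → 0x7238
  0x7238 + 0x5D50 = 0x0CF88
One's-complement sum = 0xCF88.
Checksum = ~0xCF88 & 0xFFFF = 0x3077.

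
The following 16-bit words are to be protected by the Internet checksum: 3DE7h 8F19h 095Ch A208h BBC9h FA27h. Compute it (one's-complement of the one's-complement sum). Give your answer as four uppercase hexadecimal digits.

One's-complement addition (fold any carry out of bit 15 back into bit 0):
  0x3DE7 + 0x8F19 = 0x0CD00
  0xCD00 + 0x095C = 0x0D65C
  0xD65C + 0xA208 = 0x17864 → wrap carry → 0x7865
  0x7865 + 0xBBC9 = 0x1342E → wrap carry → 0x342F
  0x342F + 0xFA27 = 0x12E56 → wrap carry → 0x2E57
One's-complement sum = 0x2E57.
Checksum = ~0x2E57 & 0xFFFF = 0xD1A8.

D1A8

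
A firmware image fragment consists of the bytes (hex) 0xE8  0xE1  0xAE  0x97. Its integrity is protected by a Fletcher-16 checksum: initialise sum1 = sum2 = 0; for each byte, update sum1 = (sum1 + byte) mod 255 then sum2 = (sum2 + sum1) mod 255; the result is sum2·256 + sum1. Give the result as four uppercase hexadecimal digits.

Running sums (mod 255):
  after byte 0 (0xE8): sum1=232, sum2=232
  after byte 1 (0xE1): sum1=202, sum2=179
  after byte 2 (0xAE): sum1=121, sum2=45
  after byte 3 (0x97): sum1=17, sum2=62
Checksum = sum2·256 + sum1 = 62·256 + 17 = 15889 = 0x3E11.

3E11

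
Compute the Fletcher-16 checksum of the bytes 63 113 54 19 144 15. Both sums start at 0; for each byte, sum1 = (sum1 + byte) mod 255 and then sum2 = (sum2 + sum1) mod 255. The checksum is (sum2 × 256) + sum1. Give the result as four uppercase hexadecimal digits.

Running sums (mod 255):
  after byte 0 (63): sum1=63, sum2=63
  after byte 1 (113): sum1=176, sum2=239
  after byte 2 (54): sum1=230, sum2=214
  after byte 3 (19): sum1=249, sum2=208
  after byte 4 (144): sum1=138, sum2=91
  after byte 5 (15): sum1=153, sum2=244
Checksum = sum2·256 + sum1 = 244·256 + 153 = 62617 = 0xF499.

F499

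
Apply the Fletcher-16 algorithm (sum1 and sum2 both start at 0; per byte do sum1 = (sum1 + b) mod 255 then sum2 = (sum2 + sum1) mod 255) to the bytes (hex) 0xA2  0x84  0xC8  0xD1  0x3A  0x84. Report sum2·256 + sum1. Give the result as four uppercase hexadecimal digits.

Running sums (mod 255):
  after byte 0 (0xA2): sum1=162, sum2=162
  after byte 1 (0x84): sum1=39, sum2=201
  after byte 2 (0xC8): sum1=239, sum2=185
  after byte 3 (0xD1): sum1=193, sum2=123
  after byte 4 (0x3A): sum1=251, sum2=119
  after byte 5 (0x84): sum1=128, sum2=247
Checksum = sum2·256 + sum1 = 247·256 + 128 = 63360 = 0xF780.

F780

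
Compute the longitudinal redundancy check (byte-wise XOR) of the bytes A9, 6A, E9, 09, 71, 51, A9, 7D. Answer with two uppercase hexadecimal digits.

XOR the bytes together:
  start with 0xA9
  0xA9 ⊕ 0x6A = 0xC3
  0xC3 ⊕ 0xE9 = 0x2A
  0x2A ⊕ 0x09 = 0x23
  0x23 ⊕ 0x71 = 0x52
  0x52 ⊕ 0x51 = 0x03
  0x03 ⊕ 0xA9 = 0xAA
  0xAA ⊕ 0x7D = 0xD7

D7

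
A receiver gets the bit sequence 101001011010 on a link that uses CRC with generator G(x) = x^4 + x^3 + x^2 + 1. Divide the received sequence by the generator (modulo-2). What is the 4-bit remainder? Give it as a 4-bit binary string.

0000

Modulo-2 division of 101001011010 by 11101:
  pos 0: 10100 XOR 11101 = 01001
  pos 1: 10011 XOR 11101 = 01110
  pos 2: 11100 XOR 11101 = 00001
  pos 6: 11101 XOR 11101 = 00000
Remainder = 0000 (zero — the frame passes the CRC check).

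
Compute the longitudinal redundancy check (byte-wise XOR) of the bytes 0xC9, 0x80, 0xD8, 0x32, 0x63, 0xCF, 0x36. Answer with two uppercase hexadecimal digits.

XOR the bytes together:
  start with 0xC9
  0xC9 ⊕ 0x80 = 0x49
  0x49 ⊕ 0xD8 = 0x91
  0x91 ⊕ 0x32 = 0xA3
  0xA3 ⊕ 0x63 = 0xC0
  0xC0 ⊕ 0xCF = 0x0F
  0x0F ⊕ 0x36 = 0x39

39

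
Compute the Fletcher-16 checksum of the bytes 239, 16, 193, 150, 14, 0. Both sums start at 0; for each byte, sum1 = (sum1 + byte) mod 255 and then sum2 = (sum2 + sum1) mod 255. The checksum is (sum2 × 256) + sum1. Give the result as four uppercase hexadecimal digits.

Running sums (mod 255):
  after byte 0 (239): sum1=239, sum2=239
  after byte 1 (16): sum1=0, sum2=239
  after byte 2 (193): sum1=193, sum2=177
  after byte 3 (150): sum1=88, sum2=10
  after byte 4 (14): sum1=102, sum2=112
  after byte 5 (0): sum1=102, sum2=214
Checksum = sum2·256 + sum1 = 214·256 + 102 = 54886 = 0xD666.

D666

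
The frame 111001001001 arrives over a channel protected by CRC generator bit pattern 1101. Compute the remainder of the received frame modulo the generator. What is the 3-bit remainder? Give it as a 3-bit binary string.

Modulo-2 division of 111001001001 by 1101:
  pos 0: 1110 XOR 1101 = 0011
  pos 2: 1101 XOR 1101 = 0000
  pos 8: 1001 XOR 1101 = 0100
Remainder = 100 (nonzero — an error is detected).

100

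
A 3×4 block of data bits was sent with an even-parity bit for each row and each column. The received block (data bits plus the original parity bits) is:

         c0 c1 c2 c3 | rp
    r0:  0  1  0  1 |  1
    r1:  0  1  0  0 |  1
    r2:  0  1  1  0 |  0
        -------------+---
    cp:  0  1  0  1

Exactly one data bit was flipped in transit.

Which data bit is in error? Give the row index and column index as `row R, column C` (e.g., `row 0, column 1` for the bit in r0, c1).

row 0, column 2

Recompute each row's even parity and compare to rp:
  r0: data parity 0, sent rp 1 → mismatch
  r1: data parity 1, sent rp 1 → ok
  r2: data parity 0, sent rp 0 → ok
Recompute each column's even parity and compare to cp:
  c0: data parity 0, sent cp 0 → ok
  c1: data parity 1, sent cp 1 → ok
  c2: data parity 1, sent cp 0 → mismatch
  c3: data parity 1, sent cp 1 → ok
Exactly one row (r0) and one column (c2) fail → the flipped bit is at their intersection.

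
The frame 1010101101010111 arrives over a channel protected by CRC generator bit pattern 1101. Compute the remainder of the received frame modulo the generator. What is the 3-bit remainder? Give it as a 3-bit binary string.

Modulo-2 division of 1010101101010111 by 1101:
  pos 0: 1010 XOR 1101 = 0111
  pos 1: 1111 XOR 1101 = 0010
  pos 3: 1001 XOR 1101 = 0100
  pos 4: 1001 XOR 1101 = 0100
  pos 5: 1000 XOR 1101 = 0101
  pos 6: 1011 XOR 1101 = 0110
  pos 7: 1100 XOR 1101 = 0001
  pos 10: 1101 XOR 1101 = 0000
Remainder = 011 (nonzero — an error is detected).

011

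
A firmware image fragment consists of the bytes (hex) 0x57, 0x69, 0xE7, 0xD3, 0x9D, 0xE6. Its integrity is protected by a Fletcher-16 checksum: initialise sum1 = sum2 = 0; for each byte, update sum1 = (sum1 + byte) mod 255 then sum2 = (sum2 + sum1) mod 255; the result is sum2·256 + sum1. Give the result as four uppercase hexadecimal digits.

5801

Running sums (mod 255):
  after byte 0 (0x57): sum1=87, sum2=87
  after byte 1 (0x69): sum1=192, sum2=24
  after byte 2 (0xE7): sum1=168, sum2=192
  after byte 3 (0xD3): sum1=124, sum2=61
  after byte 4 (0x9D): sum1=26, sum2=87
  after byte 5 (0xE6): sum1=1, sum2=88
Checksum = sum2·256 + sum1 = 88·256 + 1 = 22529 = 0x5801.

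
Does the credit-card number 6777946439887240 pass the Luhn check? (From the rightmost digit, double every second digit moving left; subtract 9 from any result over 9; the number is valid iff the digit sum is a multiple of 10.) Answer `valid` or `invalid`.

From the right, keep odd positions and double even positions (subtract 9 from any doubled value over 9):
  doubled (positions 2,4,...): 8 5 7 6 3 9 5 3 → sum 46
  kept (positions 1,3,...): 0 2 8 9 4 4 7 7 → sum 41
Total = 87.
87 mod 10 = 7, so the number is invalid.

invalid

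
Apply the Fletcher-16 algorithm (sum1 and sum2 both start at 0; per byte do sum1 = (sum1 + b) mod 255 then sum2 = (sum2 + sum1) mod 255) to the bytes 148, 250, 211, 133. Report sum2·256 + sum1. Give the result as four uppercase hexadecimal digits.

70E8

Running sums (mod 255):
  after byte 0 (148): sum1=148, sum2=148
  after byte 1 (250): sum1=143, sum2=36
  after byte 2 (211): sum1=99, sum2=135
  after byte 3 (133): sum1=232, sum2=112
Checksum = sum2·256 + sum1 = 112·256 + 232 = 28904 = 0x70E8.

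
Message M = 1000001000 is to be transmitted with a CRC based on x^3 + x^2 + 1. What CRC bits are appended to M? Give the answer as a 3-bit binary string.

101

Append 3 zeros: 1000001000000. Divide by 1101 (XOR where the leading bit is 1):
  pos 0: 1000 XOR 1101 = 0101
  pos 1: 1010 XOR 1101 = 0111
  pos 2: 1110 XOR 1101 = 0011
  pos 4: 1110 XOR 1101 = 0011
  pos 6: 1100 XOR 1101 = 0001
  pos 9: 1000 XOR 1101 = 0101
Remainder (last 3 bits) = 101. This is the CRC / FCS.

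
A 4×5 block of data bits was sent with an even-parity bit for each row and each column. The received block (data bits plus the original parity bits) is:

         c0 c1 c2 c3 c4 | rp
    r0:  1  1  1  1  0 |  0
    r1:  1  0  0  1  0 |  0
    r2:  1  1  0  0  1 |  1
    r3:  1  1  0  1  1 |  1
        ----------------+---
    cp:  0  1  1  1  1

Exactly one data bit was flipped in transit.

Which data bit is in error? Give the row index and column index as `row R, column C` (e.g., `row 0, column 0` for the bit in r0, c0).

Recompute each row's even parity and compare to rp:
  r0: data parity 0, sent rp 0 → ok
  r1: data parity 0, sent rp 0 → ok
  r2: data parity 1, sent rp 1 → ok
  r3: data parity 0, sent rp 1 → mismatch
Recompute each column's even parity and compare to cp:
  c0: data parity 0, sent cp 0 → ok
  c1: data parity 1, sent cp 1 → ok
  c2: data parity 1, sent cp 1 → ok
  c3: data parity 1, sent cp 1 → ok
  c4: data parity 0, sent cp 1 → mismatch
Exactly one row (r3) and one column (c4) fail → the flipped bit is at their intersection.

row 3, column 4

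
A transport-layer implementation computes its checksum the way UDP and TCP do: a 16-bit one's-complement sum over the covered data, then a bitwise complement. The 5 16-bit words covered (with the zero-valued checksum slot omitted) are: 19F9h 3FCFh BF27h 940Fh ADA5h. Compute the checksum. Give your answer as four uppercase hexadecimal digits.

A55A

One's-complement addition (fold any carry out of bit 15 back into bit 0):
  0x19F9 + 0x3FCF = 0x059C8
  0x59C8 + 0xBF27 = 0x118EF → wrap carry → 0x18F0
  0x18F0 + 0x940F = 0x0ACFF
  0xACFF + 0xADA5 = 0x15AA4 → wrap carry → 0x5AA5
One's-complement sum = 0x5AA5.
Checksum = ~0x5AA5 & 0xFFFF = 0xA55A.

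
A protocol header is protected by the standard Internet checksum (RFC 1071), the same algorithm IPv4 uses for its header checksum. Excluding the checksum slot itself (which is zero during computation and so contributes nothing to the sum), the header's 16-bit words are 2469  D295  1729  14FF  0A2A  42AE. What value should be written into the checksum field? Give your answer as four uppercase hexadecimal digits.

9000

One's-complement addition (fold any carry out of bit 15 back into bit 0):
  0x2469 + 0xD295 = 0x0F6FE
  0xF6FE + 0x1729 = 0x10E27 → wrap carry → 0x0E28
  0x0E28 + 0x14FF = 0x02327
  0x2327 + 0x0A2A = 0x02D51
  0x2D51 + 0x42AE = 0x06FFF
One's-complement sum = 0x6FFF.
Checksum = ~0x6FFF & 0xFFFF = 0x9000.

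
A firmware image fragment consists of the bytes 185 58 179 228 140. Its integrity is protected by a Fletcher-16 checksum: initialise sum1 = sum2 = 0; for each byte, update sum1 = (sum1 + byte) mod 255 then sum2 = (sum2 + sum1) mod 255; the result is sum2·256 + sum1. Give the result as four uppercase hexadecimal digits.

FA19

Running sums (mod 255):
  after byte 0 (185): sum1=185, sum2=185
  after byte 1 (58): sum1=243, sum2=173
  after byte 2 (179): sum1=167, sum2=85
  after byte 3 (228): sum1=140, sum2=225
  after byte 4 (140): sum1=25, sum2=250
Checksum = sum2·256 + sum1 = 250·256 + 25 = 64025 = 0xFA19.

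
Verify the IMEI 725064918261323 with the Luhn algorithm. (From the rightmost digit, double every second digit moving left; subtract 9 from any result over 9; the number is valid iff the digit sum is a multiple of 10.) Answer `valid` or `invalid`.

invalid

From the right, keep odd positions and double even positions (subtract 9 from any doubled value over 9):
  doubled (positions 2,4,...): 4 2 4 2 8 0 4 → sum 24
  kept (positions 1,3,...): 3 3 6 8 9 6 5 7 → sum 47
Total = 71.
71 mod 10 = 1, so the number is invalid.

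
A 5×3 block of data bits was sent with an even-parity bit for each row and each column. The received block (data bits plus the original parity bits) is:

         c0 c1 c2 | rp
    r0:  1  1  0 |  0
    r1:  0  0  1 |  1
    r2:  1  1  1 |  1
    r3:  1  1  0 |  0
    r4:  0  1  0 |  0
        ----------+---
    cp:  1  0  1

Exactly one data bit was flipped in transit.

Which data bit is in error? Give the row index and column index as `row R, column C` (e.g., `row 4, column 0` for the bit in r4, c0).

row 4, column 2

Recompute each row's even parity and compare to rp:
  r0: data parity 0, sent rp 0 → ok
  r1: data parity 1, sent rp 1 → ok
  r2: data parity 1, sent rp 1 → ok
  r3: data parity 0, sent rp 0 → ok
  r4: data parity 1, sent rp 0 → mismatch
Recompute each column's even parity and compare to cp:
  c0: data parity 1, sent cp 1 → ok
  c1: data parity 0, sent cp 0 → ok
  c2: data parity 0, sent cp 1 → mismatch
Exactly one row (r4) and one column (c2) fail → the flipped bit is at their intersection.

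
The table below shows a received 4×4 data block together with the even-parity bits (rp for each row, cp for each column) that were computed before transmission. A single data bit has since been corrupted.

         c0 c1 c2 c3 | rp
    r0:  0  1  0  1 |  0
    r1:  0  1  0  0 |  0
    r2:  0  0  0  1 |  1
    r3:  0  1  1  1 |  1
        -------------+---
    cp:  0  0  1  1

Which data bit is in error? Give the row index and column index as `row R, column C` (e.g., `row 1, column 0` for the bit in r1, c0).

row 1, column 1

Recompute each row's even parity and compare to rp:
  r0: data parity 0, sent rp 0 → ok
  r1: data parity 1, sent rp 0 → mismatch
  r2: data parity 1, sent rp 1 → ok
  r3: data parity 1, sent rp 1 → ok
Recompute each column's even parity and compare to cp:
  c0: data parity 0, sent cp 0 → ok
  c1: data parity 1, sent cp 0 → mismatch
  c2: data parity 1, sent cp 1 → ok
  c3: data parity 1, sent cp 1 → ok
Exactly one row (r1) and one column (c1) fail → the flipped bit is at their intersection.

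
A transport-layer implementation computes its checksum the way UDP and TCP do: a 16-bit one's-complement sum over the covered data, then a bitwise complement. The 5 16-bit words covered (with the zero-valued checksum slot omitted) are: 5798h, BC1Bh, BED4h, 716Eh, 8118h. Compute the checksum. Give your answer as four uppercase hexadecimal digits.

One's-complement addition (fold any carry out of bit 15 back into bit 0):
  0x5798 + 0xBC1B = 0x113B3 → wrap carry → 0x13B4
  0x13B4 + 0xBED4 = 0x0D288
  0xD288 + 0x716E = 0x143F6 → wrap carry → 0x43F7
  0x43F7 + 0x8118 = 0x0C50F
One's-complement sum = 0xC50F.
Checksum = ~0xC50F & 0xFFFF = 0x3AF0.

3AF0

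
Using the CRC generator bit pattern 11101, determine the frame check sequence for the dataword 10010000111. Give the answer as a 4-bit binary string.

1000

Append 4 zeros: 100100001110000. Divide by 11101 (XOR where the leading bit is 1):
  pos 0: 10010 XOR 11101 = 01111
  pos 1: 11110 XOR 11101 = 00011
  pos 4: 11001 XOR 11101 = 00100
  pos 6: 10011 XOR 11101 = 01110
  pos 7: 11100 XOR 11101 = 00001
Remainder (last 4 bits) = 1000. This is the CRC / FCS.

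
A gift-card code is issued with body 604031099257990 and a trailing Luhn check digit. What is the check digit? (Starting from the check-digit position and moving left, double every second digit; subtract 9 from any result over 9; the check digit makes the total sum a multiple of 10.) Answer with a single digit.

6

Partial digits right→left: 0 9 9 7 5 2 9 9 0 1 3 0 4 0 6
Double every second digit counting from the check-digit position (so the 1st, 3rd, 5th, ... of the partial from the right).
  doubled (with −9 where >9): 0 9 1 9 0 6 8 3 → sum 36
  kept as-is: 9 7 2 9 1 0 0 → sum 28
Total = 36 + 28 = 64.
Check digit = (10 − (64 mod 10)) mod 10 = 6.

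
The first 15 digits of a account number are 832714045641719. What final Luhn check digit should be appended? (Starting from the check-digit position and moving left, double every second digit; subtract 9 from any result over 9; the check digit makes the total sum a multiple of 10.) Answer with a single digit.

8

Partial digits right→left: 9 1 7 1 4 6 5 4 0 4 1 7 2 3 8
Double every second digit counting from the check-digit position (so the 1st, 3rd, 5th, ... of the partial from the right).
  doubled (with −9 where >9): 9 5 8 1 0 2 4 7 → sum 36
  kept as-is: 1 1 6 4 4 7 3 → sum 26
Total = 36 + 26 = 62.
Check digit = (10 − (62 mod 10)) mod 10 = 8.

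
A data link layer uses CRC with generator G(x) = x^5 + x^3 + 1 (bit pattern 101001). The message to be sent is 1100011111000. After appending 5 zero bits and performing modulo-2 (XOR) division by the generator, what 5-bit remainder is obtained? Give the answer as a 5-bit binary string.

10001

Append 5 zeros: 110001111100000000. Divide by 101001 (XOR where the leading bit is 1):
  pos 0: 110001 XOR 101001 = 011000
  pos 1: 110001 XOR 101001 = 011000
  pos 2: 110001 XOR 101001 = 011000
  pos 3: 110001 XOR 101001 = 011000
  pos 4: 110001 XOR 101001 = 011000
  pos 5: 110000 XOR 101001 = 011001
  pos 6: 110010 XOR 101001 = 011011
  pos 7: 110110 XOR 101001 = 011111
  pos 8: 111110 XOR 101001 = 010111
  pos 9: 101110 XOR 101001 = 000111
  pos 12: 111000 XOR 101001 = 010001
Remainder (last 5 bits) = 10001. This is the CRC / FCS.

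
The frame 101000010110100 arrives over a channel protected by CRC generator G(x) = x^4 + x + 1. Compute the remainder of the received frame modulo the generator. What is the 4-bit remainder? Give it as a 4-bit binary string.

Modulo-2 division of 101000010110100 by 10011:
  pos 0: 10100 XOR 10011 = 00111
  pos 2: 11100 XOR 10011 = 01111
  pos 3: 11111 XOR 10011 = 01100
  pos 4: 11000 XOR 10011 = 01011
  pos 5: 10111 XOR 10011 = 00100
  pos 7: 10010 XOR 10011 = 00001
Remainder = 1100 (nonzero — an error is detected).

1100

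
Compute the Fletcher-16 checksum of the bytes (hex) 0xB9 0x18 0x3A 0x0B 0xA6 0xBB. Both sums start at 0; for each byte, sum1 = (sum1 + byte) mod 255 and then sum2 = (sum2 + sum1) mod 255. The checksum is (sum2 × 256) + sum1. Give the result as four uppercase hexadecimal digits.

E579

Running sums (mod 255):
  after byte 0 (0xB9): sum1=185, sum2=185
  after byte 1 (0x18): sum1=209, sum2=139
  after byte 2 (0x3A): sum1=12, sum2=151
  after byte 3 (0x0B): sum1=23, sum2=174
  after byte 4 (0xA6): sum1=189, sum2=108
  after byte 5 (0xBB): sum1=121, sum2=229
Checksum = sum2·256 + sum1 = 229·256 + 121 = 58745 = 0xE579.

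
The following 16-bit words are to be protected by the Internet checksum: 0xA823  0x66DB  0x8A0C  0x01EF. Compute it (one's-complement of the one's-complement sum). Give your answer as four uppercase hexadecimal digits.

One's-complement addition (fold any carry out of bit 15 back into bit 0):
  0xA823 + 0x66DB = 0x10EFE → wrap carry → 0x0EFF
  0x0EFF + 0x8A0C = 0x0990B
  0x990B + 0x01EF = 0x09AFA
One's-complement sum = 0x9AFA.
Checksum = ~0x9AFA & 0xFFFF = 0x6505.

6505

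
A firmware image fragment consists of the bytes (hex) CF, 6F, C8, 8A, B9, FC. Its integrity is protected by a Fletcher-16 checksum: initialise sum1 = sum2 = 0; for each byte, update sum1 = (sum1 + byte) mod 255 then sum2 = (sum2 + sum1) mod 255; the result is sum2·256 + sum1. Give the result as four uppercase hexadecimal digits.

3F49

Running sums (mod 255):
  after byte 0 (CF): sum1=207, sum2=207
  after byte 1 (6F): sum1=63, sum2=15
  after byte 2 (C8): sum1=8, sum2=23
  after byte 3 (8A): sum1=146, sum2=169
  after byte 4 (B9): sum1=76, sum2=245
  after byte 5 (FC): sum1=73, sum2=63
Checksum = sum2·256 + sum1 = 63·256 + 73 = 16201 = 0x3F49.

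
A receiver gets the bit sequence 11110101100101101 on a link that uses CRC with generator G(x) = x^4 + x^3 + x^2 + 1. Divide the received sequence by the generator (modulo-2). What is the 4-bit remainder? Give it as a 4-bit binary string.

Modulo-2 division of 11110101100101101 by 11101:
  pos 0: 11110 XOR 11101 = 00011
  pos 3: 11101 XOR 11101 = 00000
  pos 8: 10010 XOR 11101 = 01111
  pos 9: 11111 XOR 11101 = 00010
  pos 12: 10101 XOR 11101 = 01000
Remainder = 1000 (nonzero — an error is detected).

1000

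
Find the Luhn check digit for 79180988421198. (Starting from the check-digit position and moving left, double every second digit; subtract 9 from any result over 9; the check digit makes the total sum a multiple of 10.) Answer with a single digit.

5

Partial digits right→left: 8 9 1 1 2 4 8 8 9 0 8 1 9 7
Double every second digit counting from the check-digit position (so the 1st, 3rd, 5th, ... of the partial from the right).
  doubled (with −9 where >9): 7 2 4 7 9 7 9 → sum 45
  kept as-is: 9 1 4 8 0 1 7 → sum 30
Total = 45 + 30 = 75.
Check digit = (10 − (75 mod 10)) mod 10 = 5.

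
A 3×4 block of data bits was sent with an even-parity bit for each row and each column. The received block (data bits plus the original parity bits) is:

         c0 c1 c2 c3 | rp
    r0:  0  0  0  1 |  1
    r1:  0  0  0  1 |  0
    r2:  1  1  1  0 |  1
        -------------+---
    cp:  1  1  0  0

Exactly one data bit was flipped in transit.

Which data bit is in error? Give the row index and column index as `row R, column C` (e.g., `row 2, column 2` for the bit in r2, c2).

row 1, column 2

Recompute each row's even parity and compare to rp:
  r0: data parity 1, sent rp 1 → ok
  r1: data parity 1, sent rp 0 → mismatch
  r2: data parity 1, sent rp 1 → ok
Recompute each column's even parity and compare to cp:
  c0: data parity 1, sent cp 1 → ok
  c1: data parity 1, sent cp 1 → ok
  c2: data parity 1, sent cp 0 → mismatch
  c3: data parity 0, sent cp 0 → ok
Exactly one row (r1) and one column (c2) fail → the flipped bit is at their intersection.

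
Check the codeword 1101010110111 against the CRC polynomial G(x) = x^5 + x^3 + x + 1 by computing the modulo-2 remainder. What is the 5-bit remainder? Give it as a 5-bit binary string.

Modulo-2 division of 1101010110111 by 101011:
  pos 0: 110101 XOR 101011 = 011110
  pos 1: 111100 XOR 101011 = 010111
  pos 2: 101111 XOR 101011 = 000100
  pos 5: 100101 XOR 101011 = 001110
  pos 7: 111011 XOR 101011 = 010000
Remainder = 10000 (nonzero — an error is detected).

10000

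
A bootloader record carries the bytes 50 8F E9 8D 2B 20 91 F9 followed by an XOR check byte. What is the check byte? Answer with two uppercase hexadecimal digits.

D8

XOR the bytes together:
  start with 0x50
  0x50 ⊕ 0x8F = 0xDF
  0xDF ⊕ 0xE9 = 0x36
  0x36 ⊕ 0x8D = 0xBB
  0xBB ⊕ 0x2B = 0x90
  0x90 ⊕ 0x20 = 0xB0
  0xB0 ⊕ 0x91 = 0x21
  0x21 ⊕ 0xF9 = 0xD8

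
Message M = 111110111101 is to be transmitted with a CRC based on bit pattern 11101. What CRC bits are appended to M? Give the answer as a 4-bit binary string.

0011

Append 4 zeros: 1111101111010000. Divide by 11101 (XOR where the leading bit is 1):
  pos 0: 11111 XOR 11101 = 00010
  pos 3: 10011 XOR 11101 = 01110
  pos 4: 11101 XOR 11101 = 00000
  pos 9: 10100 XOR 11101 = 01001
  pos 10: 10010 XOR 11101 = 01111
  pos 11: 11110 XOR 11101 = 00011
Remainder (last 4 bits) = 0011. This is the CRC / FCS.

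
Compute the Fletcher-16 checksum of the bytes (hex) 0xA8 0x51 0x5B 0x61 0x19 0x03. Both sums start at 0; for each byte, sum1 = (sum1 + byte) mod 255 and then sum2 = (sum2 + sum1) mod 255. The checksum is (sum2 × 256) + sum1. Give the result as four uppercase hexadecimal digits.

51D2

Running sums (mod 255):
  after byte 0 (0xA8): sum1=168, sum2=168
  after byte 1 (0x51): sum1=249, sum2=162
  after byte 2 (0x5B): sum1=85, sum2=247
  after byte 3 (0x61): sum1=182, sum2=174
  after byte 4 (0x19): sum1=207, sum2=126
  after byte 5 (0x03): sum1=210, sum2=81
Checksum = sum2·256 + sum1 = 81·256 + 210 = 20946 = 0x51D2.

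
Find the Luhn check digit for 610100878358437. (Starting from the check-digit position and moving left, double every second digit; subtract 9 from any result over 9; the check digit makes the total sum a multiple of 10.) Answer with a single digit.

6

Partial digits right→left: 7 3 4 8 5 3 8 7 8 0 0 1 0 1 6
Double every second digit counting from the check-digit position (so the 1st, 3rd, 5th, ... of the partial from the right).
  doubled (with −9 where >9): 5 8 1 7 7 0 0 3 → sum 31
  kept as-is: 3 8 3 7 0 1 1 → sum 23
Total = 31 + 23 = 54.
Check digit = (10 − (54 mod 10)) mod 10 = 6.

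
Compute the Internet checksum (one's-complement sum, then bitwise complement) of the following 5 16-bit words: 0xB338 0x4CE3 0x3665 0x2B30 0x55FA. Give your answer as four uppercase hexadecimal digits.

One's-complement addition (fold any carry out of bit 15 back into bit 0):
  0xB338 + 0x4CE3 = 0x1001B → wrap carry → 0x001C
  0x001C + 0x3665 = 0x03681
  0x3681 + 0x2B30 = 0x061B1
  0x61B1 + 0x55FA = 0x0B7AB
One's-complement sum = 0xB7AB.
Checksum = ~0xB7AB & 0xFFFF = 0x4854.

4854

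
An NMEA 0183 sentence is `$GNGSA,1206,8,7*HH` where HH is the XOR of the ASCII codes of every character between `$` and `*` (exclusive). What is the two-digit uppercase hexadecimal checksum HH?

7A

XOR the ASCII codes of the payload characters:
  'G' = 0x47 → acc = 0x47
  'N' = 0x4E → acc = 0x09
  'G' = 0x47 → acc = 0x4E
  'S' = 0x53 → acc = 0x1D
  'A' = 0x41 → acc = 0x5C
  ',' = 0x2C → acc = 0x70
  '1' = 0x31 → acc = 0x41
  '2' = 0x32 → acc = 0x73
  '0' = 0x30 → acc = 0x43
  '6' = 0x36 → acc = 0x75
  ',' = 0x2C → acc = 0x59
  '8' = 0x38 → acc = 0x61
  ',' = 0x2C → acc = 0x4D
  '7' = 0x37 → acc = 0x7A
Checksum = 0x7A.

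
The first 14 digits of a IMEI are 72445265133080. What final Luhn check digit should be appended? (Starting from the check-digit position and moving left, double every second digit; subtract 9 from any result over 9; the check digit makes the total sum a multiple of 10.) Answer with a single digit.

3

Partial digits right→left: 0 8 0 3 3 1 5 6 2 5 4 4 2 7
Double every second digit counting from the check-digit position (so the 1st, 3rd, 5th, ... of the partial from the right).
  doubled (with −9 where >9): 0 0 6 1 4 8 4 → sum 23
  kept as-is: 8 3 1 6 5 4 7 → sum 34
Total = 23 + 34 = 57.
Check digit = (10 − (57 mod 10)) mod 10 = 3.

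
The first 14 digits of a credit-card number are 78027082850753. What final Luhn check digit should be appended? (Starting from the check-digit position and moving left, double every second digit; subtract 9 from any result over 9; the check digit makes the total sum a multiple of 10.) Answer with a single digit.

Partial digits right→left: 3 5 7 0 5 8 2 8 0 7 2 0 8 7
Double every second digit counting from the check-digit position (so the 1st, 3rd, 5th, ... of the partial from the right).
  doubled (with −9 where >9): 6 5 1 4 0 4 7 → sum 27
  kept as-is: 5 0 8 8 7 0 7 → sum 35
Total = 27 + 35 = 62.
Check digit = (10 − (62 mod 10)) mod 10 = 8.

8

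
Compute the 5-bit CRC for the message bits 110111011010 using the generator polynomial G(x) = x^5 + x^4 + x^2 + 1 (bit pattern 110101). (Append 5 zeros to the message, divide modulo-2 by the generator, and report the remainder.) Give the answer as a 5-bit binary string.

01100

Append 5 zeros: 11011101101000000. Divide by 110101 (XOR where the leading bit is 1):
  pos 0: 110111 XOR 110101 = 000010
  pos 4: 100110 XOR 110101 = 010011
  pos 5: 100111 XOR 110101 = 010010
  pos 6: 100100 XOR 110101 = 010001
  pos 7: 100010 XOR 110101 = 010111
  pos 8: 101110 XOR 110101 = 011011
  pos 9: 110110 XOR 110101 = 000011
Remainder (last 5 bits) = 01100. This is the CRC / FCS.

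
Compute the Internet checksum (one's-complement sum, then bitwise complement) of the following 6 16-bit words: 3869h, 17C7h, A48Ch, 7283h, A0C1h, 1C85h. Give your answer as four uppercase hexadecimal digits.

DB78

One's-complement addition (fold any carry out of bit 15 back into bit 0):
  0x3869 + 0x17C7 = 0x05030
  0x5030 + 0xA48C = 0x0F4BC
  0xF4BC + 0x7283 = 0x1673F → wrap carry → 0x6740
  0x6740 + 0xA0C1 = 0x10801 → wrap carry → 0x0802
  0x0802 + 0x1C85 = 0x02487
One's-complement sum = 0x2487.
Checksum = ~0x2487 & 0xFFFF = 0xDB78.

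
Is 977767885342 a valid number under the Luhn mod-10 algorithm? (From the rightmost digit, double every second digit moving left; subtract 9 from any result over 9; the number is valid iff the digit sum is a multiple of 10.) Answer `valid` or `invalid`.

From the right, keep odd positions and double even positions (subtract 9 from any doubled value over 9):
  doubled (positions 2,4,...): 8 1 7 3 5 9 → sum 33
  kept (positions 1,3,...): 2 3 8 7 7 7 → sum 34
Total = 67.
67 mod 10 = 7, so the number is invalid.

invalid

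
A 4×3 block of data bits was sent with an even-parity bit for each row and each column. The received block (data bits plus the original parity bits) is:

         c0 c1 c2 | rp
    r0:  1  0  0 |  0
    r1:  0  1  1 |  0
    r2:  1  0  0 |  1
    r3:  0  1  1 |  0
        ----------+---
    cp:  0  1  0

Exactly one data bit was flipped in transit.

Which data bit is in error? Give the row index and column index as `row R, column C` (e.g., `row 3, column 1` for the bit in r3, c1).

Recompute each row's even parity and compare to rp:
  r0: data parity 1, sent rp 0 → mismatch
  r1: data parity 0, sent rp 0 → ok
  r2: data parity 1, sent rp 1 → ok
  r3: data parity 0, sent rp 0 → ok
Recompute each column's even parity and compare to cp:
  c0: data parity 0, sent cp 0 → ok
  c1: data parity 0, sent cp 1 → mismatch
  c2: data parity 0, sent cp 0 → ok
Exactly one row (r0) and one column (c1) fail → the flipped bit is at their intersection.

row 0, column 1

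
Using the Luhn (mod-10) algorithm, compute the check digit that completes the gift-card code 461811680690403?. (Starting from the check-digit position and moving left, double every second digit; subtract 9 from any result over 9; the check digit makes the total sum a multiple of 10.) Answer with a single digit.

Partial digits right→left: 3 0 4 0 9 6 0 8 6 1 1 8 1 6 4
Double every second digit counting from the check-digit position (so the 1st, 3rd, 5th, ... of the partial from the right).
  doubled (with −9 where >9): 6 8 9 0 3 2 2 8 → sum 38
  kept as-is: 0 0 6 8 1 8 6 → sum 29
Total = 38 + 29 = 67.
Check digit = (10 − (67 mod 10)) mod 10 = 3.

3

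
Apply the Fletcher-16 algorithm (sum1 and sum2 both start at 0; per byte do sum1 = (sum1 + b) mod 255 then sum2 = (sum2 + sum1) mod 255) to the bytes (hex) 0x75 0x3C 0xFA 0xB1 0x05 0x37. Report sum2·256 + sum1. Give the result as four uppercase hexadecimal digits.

309A

Running sums (mod 255):
  after byte 0 (0x75): sum1=117, sum2=117
  after byte 1 (0x3C): sum1=177, sum2=39
  after byte 2 (0xFA): sum1=172, sum2=211
  after byte 3 (0xB1): sum1=94, sum2=50
  after byte 4 (0x05): sum1=99, sum2=149
  after byte 5 (0x37): sum1=154, sum2=48
Checksum = sum2·256 + sum1 = 48·256 + 154 = 12442 = 0x309A.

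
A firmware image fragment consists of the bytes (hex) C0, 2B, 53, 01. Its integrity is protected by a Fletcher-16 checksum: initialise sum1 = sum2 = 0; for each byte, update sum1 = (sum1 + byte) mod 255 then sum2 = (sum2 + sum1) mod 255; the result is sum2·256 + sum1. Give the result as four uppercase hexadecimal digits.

Running sums (mod 255):
  after byte 0 (C0): sum1=192, sum2=192
  after byte 1 (2B): sum1=235, sum2=172
  after byte 2 (53): sum1=63, sum2=235
  after byte 3 (01): sum1=64, sum2=44
Checksum = sum2·256 + sum1 = 44·256 + 64 = 11328 = 0x2C40.

2C40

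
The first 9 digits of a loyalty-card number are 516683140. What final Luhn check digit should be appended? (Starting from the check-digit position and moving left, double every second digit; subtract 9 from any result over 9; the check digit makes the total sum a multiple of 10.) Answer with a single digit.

Partial digits right→left: 0 4 1 3 8 6 6 1 5
Double every second digit counting from the check-digit position (so the 1st, 3rd, 5th, ... of the partial from the right).
  doubled (with −9 where >9): 0 2 7 3 1 → sum 13
  kept as-is: 4 3 6 1 → sum 14
Total = 13 + 14 = 27.
Check digit = (10 − (27 mod 10)) mod 10 = 3.

3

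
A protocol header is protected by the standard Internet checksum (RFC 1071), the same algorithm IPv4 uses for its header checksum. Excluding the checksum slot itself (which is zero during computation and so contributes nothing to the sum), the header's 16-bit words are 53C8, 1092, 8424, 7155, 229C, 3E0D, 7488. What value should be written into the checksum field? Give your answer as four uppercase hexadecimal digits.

D0F9

One's-complement addition (fold any carry out of bit 15 back into bit 0):
  0x53C8 + 0x1092 = 0x0645A
  0x645A + 0x8424 = 0x0E87E
  0xE87E + 0x7155 = 0x159D3 → wrap carry → 0x59D4
  0x59D4 + 0x229C = 0x07C70
  0x7C70 + 0x3E0D = 0x0BA7D
  0xBA7D + 0x7488 = 0x12F05 → wrap carry → 0x2F06
One's-complement sum = 0x2F06.
Checksum = ~0x2F06 & 0xFFFF = 0xD0F9.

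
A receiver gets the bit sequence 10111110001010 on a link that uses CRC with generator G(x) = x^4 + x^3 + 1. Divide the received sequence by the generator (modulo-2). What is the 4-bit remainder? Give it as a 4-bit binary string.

Modulo-2 division of 10111110001010 by 11001:
  pos 0: 10111 XOR 11001 = 01110
  pos 1: 11101 XOR 11001 = 00100
  pos 3: 10010 XOR 11001 = 01011
  pos 4: 10110 XOR 11001 = 01111
  pos 5: 11110 XOR 11001 = 00111
  pos 7: 11110 XOR 11001 = 00111
  pos 9: 11110 XOR 11001 = 00111
Remainder = 0111 (nonzero — an error is detected).

0111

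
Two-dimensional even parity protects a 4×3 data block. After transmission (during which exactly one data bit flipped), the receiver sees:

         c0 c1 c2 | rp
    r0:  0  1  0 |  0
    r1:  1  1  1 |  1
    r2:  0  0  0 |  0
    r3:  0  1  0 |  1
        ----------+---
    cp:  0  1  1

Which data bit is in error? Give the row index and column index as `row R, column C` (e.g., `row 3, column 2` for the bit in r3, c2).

Recompute each row's even parity and compare to rp:
  r0: data parity 1, sent rp 0 → mismatch
  r1: data parity 1, sent rp 1 → ok
  r2: data parity 0, sent rp 0 → ok
  r3: data parity 1, sent rp 1 → ok
Recompute each column's even parity and compare to cp:
  c0: data parity 1, sent cp 0 → mismatch
  c1: data parity 1, sent cp 1 → ok
  c2: data parity 1, sent cp 1 → ok
Exactly one row (r0) and one column (c0) fail → the flipped bit is at their intersection.

row 0, column 0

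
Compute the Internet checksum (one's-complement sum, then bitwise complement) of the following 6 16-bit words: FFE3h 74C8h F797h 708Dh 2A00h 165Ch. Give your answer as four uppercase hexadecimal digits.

One's-complement addition (fold any carry out of bit 15 back into bit 0):
  0xFFE3 + 0x74C8 = 0x174AB → wrap carry → 0x74AC
  0x74AC + 0xF797 = 0x16C43 → wrap carry → 0x6C44
  0x6C44 + 0x708D = 0x0DCD1
  0xDCD1 + 0x2A00 = 0x106D1 → wrap carry → 0x06D2
  0x06D2 + 0x165C = 0x01D2E
One's-complement sum = 0x1D2E.
Checksum = ~0x1D2E & 0xFFFF = 0xE2D1.

E2D1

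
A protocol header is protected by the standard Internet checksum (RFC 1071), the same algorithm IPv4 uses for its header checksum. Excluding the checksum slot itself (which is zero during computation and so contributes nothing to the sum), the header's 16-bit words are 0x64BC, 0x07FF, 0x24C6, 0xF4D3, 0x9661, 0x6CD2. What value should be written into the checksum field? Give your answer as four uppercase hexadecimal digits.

7676

One's-complement addition (fold any carry out of bit 15 back into bit 0):
  0x64BC + 0x07FF = 0x06CBB
  0x6CBB + 0x24C6 = 0x09181
  0x9181 + 0xF4D3 = 0x18654 → wrap carry → 0x8655
  0x8655 + 0x9661 = 0x11CB6 → wrap carry → 0x1CB7
  0x1CB7 + 0x6CD2 = 0x08989
One's-complement sum = 0x8989.
Checksum = ~0x8989 & 0xFFFF = 0x7676.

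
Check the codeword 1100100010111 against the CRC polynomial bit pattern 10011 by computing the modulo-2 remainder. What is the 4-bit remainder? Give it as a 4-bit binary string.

0000

Modulo-2 division of 1100100010111 by 10011:
  pos 0: 11001 XOR 10011 = 01010
  pos 1: 10100 XOR 10011 = 00111
  pos 3: 11100 XOR 10011 = 01111
  pos 4: 11111 XOR 10011 = 01100
  pos 5: 11000 XOR 10011 = 01011
  pos 6: 10111 XOR 10011 = 00100
  pos 8: 10011 XOR 10011 = 00000
Remainder = 0000 (zero — the frame passes the CRC check).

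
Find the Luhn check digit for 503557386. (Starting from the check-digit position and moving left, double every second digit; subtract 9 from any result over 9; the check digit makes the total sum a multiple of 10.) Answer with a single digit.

3

Partial digits right→left: 6 8 3 7 5 5 3 0 5
Double every second digit counting from the check-digit position (so the 1st, 3rd, 5th, ... of the partial from the right).
  doubled (with −9 where >9): 3 6 1 6 1 → sum 17
  kept as-is: 8 7 5 0 → sum 20
Total = 17 + 20 = 37.
Check digit = (10 − (37 mod 10)) mod 10 = 3.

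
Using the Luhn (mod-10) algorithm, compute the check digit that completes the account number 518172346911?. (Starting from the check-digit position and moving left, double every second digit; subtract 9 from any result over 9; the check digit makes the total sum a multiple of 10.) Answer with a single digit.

Partial digits right→left: 1 1 9 6 4 3 2 7 1 8 1 5
Double every second digit counting from the check-digit position (so the 1st, 3rd, 5th, ... of the partial from the right).
  doubled (with −9 where >9): 2 9 8 4 2 2 → sum 27
  kept as-is: 1 6 3 7 8 5 → sum 30
Total = 27 + 30 = 57.
Check digit = (10 − (57 mod 10)) mod 10 = 3.

3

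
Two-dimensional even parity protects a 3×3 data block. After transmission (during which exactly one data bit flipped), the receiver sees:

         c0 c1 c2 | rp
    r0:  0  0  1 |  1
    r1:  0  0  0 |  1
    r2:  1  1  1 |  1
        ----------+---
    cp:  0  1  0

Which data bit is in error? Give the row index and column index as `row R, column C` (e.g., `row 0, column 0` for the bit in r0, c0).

Recompute each row's even parity and compare to rp:
  r0: data parity 1, sent rp 1 → ok
  r1: data parity 0, sent rp 1 → mismatch
  r2: data parity 1, sent rp 1 → ok
Recompute each column's even parity and compare to cp:
  c0: data parity 1, sent cp 0 → mismatch
  c1: data parity 1, sent cp 1 → ok
  c2: data parity 0, sent cp 0 → ok
Exactly one row (r1) and one column (c0) fail → the flipped bit is at their intersection.

row 1, column 0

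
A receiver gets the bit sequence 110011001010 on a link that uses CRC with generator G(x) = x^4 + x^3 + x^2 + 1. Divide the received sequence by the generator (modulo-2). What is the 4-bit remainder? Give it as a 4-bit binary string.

Modulo-2 division of 110011001010 by 11101:
  pos 0: 11001 XOR 11101 = 00100
  pos 2: 10010 XOR 11101 = 01111
  pos 3: 11110 XOR 11101 = 00011
  pos 6: 11101 XOR 11101 = 00000
Remainder = 0000 (zero — the frame passes the CRC check).

0000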